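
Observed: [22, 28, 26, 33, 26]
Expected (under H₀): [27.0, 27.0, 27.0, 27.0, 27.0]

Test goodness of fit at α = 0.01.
Chi-square goodness of fit test:
H₀: observed counts match expected distribution
H₁: observed counts differ from expected distribution
df = k - 1 = 4
χ² = Σ(O - E)²/E
   = (22 - 27.0)²/27.0 + (28 - 27.0)²/27.0 + (26 - 27.0)²/27.0 + (33 - 27.0)²/27.0 + (26 - 27.0)²/27.0
   = 0.926 + 0.037 + 0.037 + 1.333 + 0.037
   = 2.37
p-value = 0.6680

Since p-value > α = 0.01, we fail to reject H₀.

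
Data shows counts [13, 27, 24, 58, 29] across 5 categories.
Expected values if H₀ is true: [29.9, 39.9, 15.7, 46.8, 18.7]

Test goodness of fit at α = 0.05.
Chi-square goodness of fit test:
H₀: observed counts match expected distribution
H₁: observed counts differ from expected distribution
df = k - 1 = 4
χ² = Σ(O - E)²/E
   = (13 - 29.9)²/29.9 + (27 - 39.9)²/39.9 + (24 - 15.7)²/15.7 + (58 - 46.8)²/46.8 + (29 - 18.7)²/18.7
   = 9.552 + 4.171 + 4.388 + 2.680 + 5.673
   = 26.46
p-value < 0.0001

Since p-value < α = 0.05, we reject H₀.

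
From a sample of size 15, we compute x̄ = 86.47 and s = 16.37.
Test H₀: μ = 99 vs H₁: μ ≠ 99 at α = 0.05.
One-sample t-test:
H₀: μ = 99
H₁: μ ≠ 99
df = n - 1 = 14
t = (x̄ - μ₀) / (s/√n) = (86.47 - 99) / (16.37/√15) = -2.964
p-value = 0.0102

Since p-value < α = 0.05, we reject H₀.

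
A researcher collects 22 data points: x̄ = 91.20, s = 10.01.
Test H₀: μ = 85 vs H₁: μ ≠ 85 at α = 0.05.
One-sample t-test:
H₀: μ = 85
H₁: μ ≠ 85
df = n - 1 = 21
t = (x̄ - μ₀) / (s/√n) = (91.20 - 85) / (10.01/√22) = 2.905
p-value = 0.0085

Since p-value < α = 0.05, we reject H₀.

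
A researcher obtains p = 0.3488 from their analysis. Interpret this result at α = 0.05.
Since p = 0.3488 > α = 0.05, fail to reject H₀.
There is insufficient evidence to reject the null hypothesis; the result is not statistically significant at the 0.05 level.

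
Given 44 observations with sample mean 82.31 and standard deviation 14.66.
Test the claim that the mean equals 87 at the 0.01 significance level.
One-sample t-test:
H₀: μ = 87
H₁: μ ≠ 87
df = n - 1 = 43
t = (x̄ - μ₀) / (s/√n) = (82.31 - 87) / (14.66/√44) = -2.122
p-value = 0.0396

Since p-value > α = 0.01, we fail to reject H₀.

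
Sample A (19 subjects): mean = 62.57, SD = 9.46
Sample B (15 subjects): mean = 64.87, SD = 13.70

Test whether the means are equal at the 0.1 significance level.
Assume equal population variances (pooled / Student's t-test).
Student's two-sample t-test (equal variances):
H₀: μ₁ = μ₂
H₁: μ₁ ≠ μ₂
df = n₁ + n₂ - 2 = 32
Pooled variance s_p² = [(n₁-1)s₁² + (n₂-1)s₂²] / (n₁ + n₂ - 2) = [(18)(9.46²) + (14)(13.70²)] / 32 = 132.4534
SE = √(s_p²(1/n₁ + 1/n₂)) = √(132.4534 × (1/19 + 1/15)) = 3.9751
t = (x̄₁ - x̄₂) / SE = (62.57 - 64.87) / 3.9751 = -2.30 / 3.9751 = -0.579
p-value = 0.5669

Since p-value > α = 0.1, we fail to reject H₀.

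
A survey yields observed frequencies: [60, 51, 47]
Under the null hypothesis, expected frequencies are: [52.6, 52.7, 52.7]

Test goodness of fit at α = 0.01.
Chi-square goodness of fit test:
H₀: observed counts match expected distribution
H₁: observed counts differ from expected distribution
df = k - 1 = 2
χ² = Σ(O - E)²/E
   = (60 - 52.6)²/52.6 + (51 - 52.7)²/52.7 + (47 - 52.7)²/52.7
   = 1.041 + 0.055 + 0.617
   = 1.71
p-value = 0.4248

Since p-value > α = 0.01, we fail to reject H₀.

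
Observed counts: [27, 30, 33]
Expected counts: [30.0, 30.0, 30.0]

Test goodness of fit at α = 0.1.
Chi-square goodness of fit test:
H₀: observed counts match expected distribution
H₁: observed counts differ from expected distribution
df = k - 1 = 2
χ² = Σ(O - E)²/E
   = (27 - 30.0)²/30.0 + (30 - 30.0)²/30.0 + (33 - 30.0)²/30.0
   = 0.300 + 0.000 + 0.300
   = 0.60
p-value = 0.7408

Since p-value > α = 0.1, we fail to reject H₀.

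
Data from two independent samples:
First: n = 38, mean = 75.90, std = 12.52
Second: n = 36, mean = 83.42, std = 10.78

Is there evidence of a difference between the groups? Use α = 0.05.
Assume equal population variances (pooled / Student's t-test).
Student's two-sample t-test (equal variances):
H₀: μ₁ = μ₂
H₁: μ₁ ≠ μ₂
df = n₁ + n₂ - 2 = 72
Pooled variance s_p² = [(n₁-1)s₁² + (n₂-1)s₂²] / (n₁ + n₂ - 2) = [(37)(12.52²) + (35)(10.78²)] / 72 = 137.0425
SE = √(s_p²(1/n₁ + 1/n₂)) = √(137.0425 × (1/38 + 1/36)) = 2.7227
t = (x̄₁ - x̄₂) / SE = (75.90 - 83.42) / 2.7227 = -7.52 / 2.7227 = -2.762
p-value = 0.0073

Since p-value < α = 0.05, we reject H₀.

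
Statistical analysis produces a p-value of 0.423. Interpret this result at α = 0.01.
Since p = 0.423 > α = 0.01, fail to reject H₀.
There is insufficient evidence to reject the null hypothesis; the result is not statistically significant at the 0.01 level.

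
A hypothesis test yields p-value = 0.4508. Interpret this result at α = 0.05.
Since p = 0.4508 > α = 0.05, fail to reject H₀.
There is insufficient evidence to reject the null hypothesis; the result is not statistically significant at the 0.05 level.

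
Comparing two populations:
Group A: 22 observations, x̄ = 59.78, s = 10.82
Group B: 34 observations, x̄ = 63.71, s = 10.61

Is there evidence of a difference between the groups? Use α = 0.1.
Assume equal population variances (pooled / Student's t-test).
Student's two-sample t-test (equal variances):
H₀: μ₁ = μ₂
H₁: μ₁ ≠ μ₂
df = n₁ + n₂ - 2 = 54
Pooled variance s_p² = [(n₁-1)s₁² + (n₂-1)s₂²] / (n₁ + n₂ - 2) = [(21)(10.82²) + (33)(10.61²)] / 54 = 114.3222
SE = √(s_p²(1/n₁ + 1/n₂)) = √(114.3222 × (1/22 + 1/34)) = 2.9256
t = (x̄₁ - x̄₂) / SE = (59.78 - 63.71) / 2.9256 = -3.93 / 2.9256 = -1.343
p-value = 0.1848

Since p-value > α = 0.1, we fail to reject H₀.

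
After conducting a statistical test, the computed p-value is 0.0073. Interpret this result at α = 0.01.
Since p = 0.0073 < α = 0.01, reject H₀.
There is sufficient evidence to reject the null hypothesis; the result is statistically significant at the 0.01 level.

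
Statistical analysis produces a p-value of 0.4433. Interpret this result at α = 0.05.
Since p = 0.4433 > α = 0.05, fail to reject H₀.
There is insufficient evidence to reject the null hypothesis; the result is not statistically significant at the 0.05 level.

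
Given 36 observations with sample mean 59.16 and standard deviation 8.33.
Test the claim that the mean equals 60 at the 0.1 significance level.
One-sample t-test:
H₀: μ = 60
H₁: μ ≠ 60
df = n - 1 = 35
t = (x̄ - μ₀) / (s/√n) = (59.16 - 60) / (8.33/√36) = -0.605
p-value = 0.5491

Since p-value > α = 0.1, we fail to reject H₀.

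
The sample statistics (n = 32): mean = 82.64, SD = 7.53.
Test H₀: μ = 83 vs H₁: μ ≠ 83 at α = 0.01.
One-sample t-test:
H₀: μ = 83
H₁: μ ≠ 83
df = n - 1 = 31
t = (x̄ - μ₀) / (s/√n) = (82.64 - 83) / (7.53/√32) = -0.270
p-value = 0.7886

Since p-value > α = 0.01, we fail to reject H₀.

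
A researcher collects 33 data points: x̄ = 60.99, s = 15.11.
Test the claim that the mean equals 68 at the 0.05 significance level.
One-sample t-test:
H₀: μ = 68
H₁: μ ≠ 68
df = n - 1 = 32
t = (x̄ - μ₀) / (s/√n) = (60.99 - 68) / (15.11/√33) = -2.665
p-value = 0.0120

Since p-value < α = 0.05, we reject H₀.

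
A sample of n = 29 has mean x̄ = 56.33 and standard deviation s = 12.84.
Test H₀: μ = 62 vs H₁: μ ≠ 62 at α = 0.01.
One-sample t-test:
H₀: μ = 62
H₁: μ ≠ 62
df = n - 1 = 28
t = (x̄ - μ₀) / (s/√n) = (56.33 - 62) / (12.84/√29) = -2.378
p-value = 0.0245

Since p-value > α = 0.01, we fail to reject H₀.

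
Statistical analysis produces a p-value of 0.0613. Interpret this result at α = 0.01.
Since p = 0.0613 > α = 0.01, fail to reject H₀.
There is insufficient evidence to reject the null hypothesis; the result is not statistically significant at the 0.01 level.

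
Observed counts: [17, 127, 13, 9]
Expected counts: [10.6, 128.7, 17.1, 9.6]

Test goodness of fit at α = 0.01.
Chi-square goodness of fit test:
H₀: observed counts match expected distribution
H₁: observed counts differ from expected distribution
df = k - 1 = 3
χ² = Σ(O - E)²/E
   = (17 - 10.6)²/10.6 + (127 - 128.7)²/128.7 + (13 - 17.1)²/17.1 + (9 - 9.6)²/9.6
   = 3.864 + 0.022 + 0.983 + 0.037
   = 4.91
p-value = 0.1787

Since p-value > α = 0.01, we fail to reject H₀.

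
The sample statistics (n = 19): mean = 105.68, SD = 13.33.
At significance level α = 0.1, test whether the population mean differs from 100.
One-sample t-test:
H₀: μ = 100
H₁: μ ≠ 100
df = n - 1 = 18
t = (x̄ - μ₀) / (s/√n) = (105.68 - 100) / (13.33/√19) = 1.857
p-value = 0.0797

Since p-value < α = 0.1, we reject H₀.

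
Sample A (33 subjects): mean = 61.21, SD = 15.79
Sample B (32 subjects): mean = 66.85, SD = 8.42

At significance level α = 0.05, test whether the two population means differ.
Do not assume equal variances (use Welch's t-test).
Welch's two-sample t-test:
H₀: μ₁ = μ₂
H₁: μ₁ ≠ μ₂
s₁²/n₁ = 15.79²/33 = 7.5553,  s₂²/n₂ = 8.42²/32 = 2.2155
SE = √(s₁²/n₁ + s₂²/n₂) = √(7.5553 + 2.2155) = 3.1258
df (Welch-Satterthwaite) = (s₁²/n₁ + s₂²/n₂)² / [(s₁²/n₁)²/(n₁-1) + (s₂²/n₂)²/(n₂-1)] ≈ 49.16
t = (x̄₁ - x̄₂) / SE = (61.21 - 66.85) / 3.1258 = -5.64 / 3.1258 = -1.804
p-value = 0.0773

Since p-value > α = 0.05, we fail to reject H₀.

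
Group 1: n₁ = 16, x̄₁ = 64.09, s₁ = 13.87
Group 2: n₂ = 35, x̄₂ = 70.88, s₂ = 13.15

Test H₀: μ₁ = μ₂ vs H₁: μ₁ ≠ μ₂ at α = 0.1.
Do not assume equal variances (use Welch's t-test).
Welch's two-sample t-test:
H₀: μ₁ = μ₂
H₁: μ₁ ≠ μ₂
s₁²/n₁ = 13.87²/16 = 12.0236,  s₂²/n₂ = 13.15²/35 = 4.9406
SE = √(s₁²/n₁ + s₂²/n₂) = √(12.0236 + 4.9406) = 4.1188
df (Welch-Satterthwaite) = (s₁²/n₁ + s₂²/n₂)² / [(s₁²/n₁)²/(n₁-1) + (s₂²/n₂)²/(n₂-1)] ≈ 27.79
t = (x̄₁ - x̄₂) / SE = (64.09 - 70.88) / 4.1188 = -6.79 / 4.1188 = -1.649
p-value = 0.1105

Since p-value > α = 0.1, we fail to reject H₀.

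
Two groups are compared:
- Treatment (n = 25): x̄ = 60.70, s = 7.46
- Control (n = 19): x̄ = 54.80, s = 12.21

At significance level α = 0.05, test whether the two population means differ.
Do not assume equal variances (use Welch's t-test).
Welch's two-sample t-test:
H₀: μ₁ = μ₂
H₁: μ₁ ≠ μ₂
s₁²/n₁ = 7.46²/25 = 2.2261,  s₂²/n₂ = 12.21²/19 = 7.8465
SE = √(s₁²/n₁ + s₂²/n₂) = √(2.2261 + 7.8465) = 3.1737
df (Welch-Satterthwaite) = (s₁²/n₁ + s₂²/n₂)² / [(s₁²/n₁)²/(n₁-1) + (s₂²/n₂)²/(n₂-1)] ≈ 27.97
t = (x̄₁ - x̄₂) / SE = (60.70 - 54.80) / 3.1737 = 5.90 / 3.1737 = 1.859
p-value = 0.0736

Since p-value > α = 0.05, we fail to reject H₀.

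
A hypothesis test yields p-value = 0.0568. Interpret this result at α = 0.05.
Since p = 0.0568 > α = 0.05, fail to reject H₀.
There is insufficient evidence to reject the null hypothesis; the result is not statistically significant at the 0.05 level.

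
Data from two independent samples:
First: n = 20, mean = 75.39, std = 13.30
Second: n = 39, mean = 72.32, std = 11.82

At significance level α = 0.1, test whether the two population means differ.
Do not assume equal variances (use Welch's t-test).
Welch's two-sample t-test:
H₀: μ₁ = μ₂
H₁: μ₁ ≠ μ₂
s₁²/n₁ = 13.30²/20 = 8.8445,  s₂²/n₂ = 11.82²/39 = 3.5824
SE = √(s₁²/n₁ + s₂²/n₂) = √(8.8445 + 3.5824) = 3.5252
df (Welch-Satterthwaite) = (s₁²/n₁ + s₂²/n₂)² / [(s₁²/n₁)²/(n₁-1) + (s₂²/n₂)²/(n₂-1)] ≈ 34.67
t = (x̄₁ - x̄₂) / SE = (75.39 - 72.32) / 3.5252 = 3.07 / 3.5252 = 0.871
p-value = 0.3898

Since p-value > α = 0.1, we fail to reject H₀.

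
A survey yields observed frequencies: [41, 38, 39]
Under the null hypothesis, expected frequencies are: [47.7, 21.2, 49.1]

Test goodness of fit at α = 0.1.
Chi-square goodness of fit test:
H₀: observed counts match expected distribution
H₁: observed counts differ from expected distribution
df = k - 1 = 2
χ² = Σ(O - E)²/E
   = (41 - 47.7)²/47.7 + (38 - 21.2)²/21.2 + (39 - 49.1)²/49.1
   = 0.941 + 13.313 + 2.078
   = 16.33
p-value = 0.0003

Since p-value < α = 0.1, we reject H₀.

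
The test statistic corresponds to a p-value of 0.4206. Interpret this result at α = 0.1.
Since p = 0.4206 > α = 0.1, fail to reject H₀.
There is insufficient evidence to reject the null hypothesis; the result is not statistically significant at the 0.1 level.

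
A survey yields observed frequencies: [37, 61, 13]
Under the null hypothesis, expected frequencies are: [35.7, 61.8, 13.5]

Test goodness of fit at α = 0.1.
Chi-square goodness of fit test:
H₀: observed counts match expected distribution
H₁: observed counts differ from expected distribution
df = k - 1 = 2
χ² = Σ(O - E)²/E
   = (37 - 35.7)²/35.7 + (61 - 61.8)²/61.8 + (13 - 13.5)²/13.5
   = 0.047 + 0.010 + 0.019
   = 0.08
p-value = 0.9626

Since p-value > α = 0.1, we fail to reject H₀.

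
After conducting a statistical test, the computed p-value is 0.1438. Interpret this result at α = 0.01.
Since p = 0.1438 > α = 0.01, fail to reject H₀.
There is insufficient evidence to reject the null hypothesis; the result is not statistically significant at the 0.01 level.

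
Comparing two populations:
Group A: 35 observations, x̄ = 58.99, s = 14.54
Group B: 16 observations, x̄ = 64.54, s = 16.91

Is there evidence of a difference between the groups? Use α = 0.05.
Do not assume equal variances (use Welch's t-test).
Welch's two-sample t-test:
H₀: μ₁ = μ₂
H₁: μ₁ ≠ μ₂
s₁²/n₁ = 14.54²/35 = 6.0403,  s₂²/n₂ = 16.91²/16 = 17.8718
SE = √(s₁²/n₁ + s₂²/n₂) = √(6.0403 + 17.8718) = 4.8900
df (Welch-Satterthwaite) = (s₁²/n₁ + s₂²/n₂)² / [(s₁²/n₁)²/(n₁-1) + (s₂²/n₂)²/(n₂-1)] ≈ 25.56
t = (x̄₁ - x̄₂) / SE = (58.99 - 64.54) / 4.8900 = -5.55 / 4.8900 = -1.135
p-value = 0.2669

Since p-value > α = 0.05, we fail to reject H₀.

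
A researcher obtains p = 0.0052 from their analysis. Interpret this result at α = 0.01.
Since p = 0.0052 < α = 0.01, reject H₀.
There is sufficient evidence to reject the null hypothesis; the result is statistically significant at the 0.01 level.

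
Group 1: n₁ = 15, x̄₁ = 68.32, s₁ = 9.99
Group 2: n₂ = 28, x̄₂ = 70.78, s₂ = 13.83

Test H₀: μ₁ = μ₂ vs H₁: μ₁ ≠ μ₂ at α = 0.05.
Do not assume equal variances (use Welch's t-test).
Welch's two-sample t-test:
H₀: μ₁ = μ₂
H₁: μ₁ ≠ μ₂
s₁²/n₁ = 9.99²/15 = 6.6533,  s₂²/n₂ = 13.83²/28 = 6.8310
SE = √(s₁²/n₁ + s₂²/n₂) = √(6.6533 + 6.8310) = 3.6721
df (Welch-Satterthwaite) = (s₁²/n₁ + s₂²/n₂)² / [(s₁²/n₁)²/(n₁-1) + (s₂²/n₂)²/(n₂-1)] ≈ 37.18
t = (x̄₁ - x̄₂) / SE = (68.32 - 70.78) / 3.6721 = -2.46 / 3.6721 = -0.670
p-value = 0.5071

Since p-value > α = 0.05, we fail to reject H₀.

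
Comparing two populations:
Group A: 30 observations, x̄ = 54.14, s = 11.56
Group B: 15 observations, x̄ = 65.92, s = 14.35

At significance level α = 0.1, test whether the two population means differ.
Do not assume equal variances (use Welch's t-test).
Welch's two-sample t-test:
H₀: μ₁ = μ₂
H₁: μ₁ ≠ μ₂
s₁²/n₁ = 11.56²/30 = 4.4545,  s₂²/n₂ = 14.35²/15 = 13.7282
SE = √(s₁²/n₁ + s₂²/n₂) = √(4.4545 + 13.7282) = 4.2641
df (Welch-Satterthwaite) = (s₁²/n₁ + s₂²/n₂)² / [(s₁²/n₁)²/(n₁-1) + (s₂²/n₂)²/(n₂-1)] ≈ 23.37
t = (x̄₁ - x̄₂) / SE = (54.14 - 65.92) / 4.2641 = -11.78 / 4.2641 = -2.763
p-value = 0.0110

Since p-value < α = 0.1, we reject H₀.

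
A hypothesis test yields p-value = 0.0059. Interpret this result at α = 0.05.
Since p = 0.0059 < α = 0.05, reject H₀.
There is sufficient evidence to reject the null hypothesis; the result is statistically significant at the 0.05 level.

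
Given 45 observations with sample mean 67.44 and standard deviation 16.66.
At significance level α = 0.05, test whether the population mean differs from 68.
One-sample t-test:
H₀: μ = 68
H₁: μ ≠ 68
df = n - 1 = 44
t = (x̄ - μ₀) / (s/√n) = (67.44 - 68) / (16.66/√45) = -0.225
p-value = 0.8226

Since p-value > α = 0.05, we fail to reject H₀.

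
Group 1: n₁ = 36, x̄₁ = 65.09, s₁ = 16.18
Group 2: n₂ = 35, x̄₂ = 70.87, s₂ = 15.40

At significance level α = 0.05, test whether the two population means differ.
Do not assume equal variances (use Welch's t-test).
Welch's two-sample t-test:
H₀: μ₁ = μ₂
H₁: μ₁ ≠ μ₂
s₁²/n₁ = 16.18²/36 = 7.2720,  s₂²/n₂ = 15.40²/35 = 6.7760
SE = √(s₁²/n₁ + s₂²/n₂) = √(7.2720 + 6.7760) = 3.7481
df (Welch-Satterthwaite) = (s₁²/n₁ + s₂²/n₂)² / [(s₁²/n₁)²/(n₁-1) + (s₂²/n₂)²/(n₂-1)] ≈ 68.97
t = (x̄₁ - x̄₂) / SE = (65.09 - 70.87) / 3.7481 = -5.78 / 3.7481 = -1.542
p-value = 0.1276

Since p-value > α = 0.05, we fail to reject H₀.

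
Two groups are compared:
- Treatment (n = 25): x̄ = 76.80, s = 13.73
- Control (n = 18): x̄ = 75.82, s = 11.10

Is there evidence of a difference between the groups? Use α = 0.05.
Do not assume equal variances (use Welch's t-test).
Welch's two-sample t-test:
H₀: μ₁ = μ₂
H₁: μ₁ ≠ μ₂
s₁²/n₁ = 13.73²/25 = 7.5405,  s₂²/n₂ = 11.10²/18 = 6.8450
SE = √(s₁²/n₁ + s₂²/n₂) = √(7.5405 + 6.8450) = 3.7928
df (Welch-Satterthwaite) = (s₁²/n₁ + s₂²/n₂)² / [(s₁²/n₁)²/(n₁-1) + (s₂²/n₂)²/(n₂-1)] ≈ 40.38
t = (x̄₁ - x̄₂) / SE = (76.80 - 75.82) / 3.7928 = 0.98 / 3.7928 = 0.258
p-value = 0.7974

Since p-value > α = 0.05, we fail to reject H₀.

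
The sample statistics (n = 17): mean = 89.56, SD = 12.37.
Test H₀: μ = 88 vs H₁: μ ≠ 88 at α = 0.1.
One-sample t-test:
H₀: μ = 88
H₁: μ ≠ 88
df = n - 1 = 16
t = (x̄ - μ₀) / (s/√n) = (89.56 - 88) / (12.37/√17) = 0.520
p-value = 0.6102

Since p-value > α = 0.1, we fail to reject H₀.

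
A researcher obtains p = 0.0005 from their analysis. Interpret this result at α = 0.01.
Since p = 0.0005 < α = 0.01, reject H₀.
There is sufficient evidence to reject the null hypothesis; the result is statistically significant at the 0.01 level.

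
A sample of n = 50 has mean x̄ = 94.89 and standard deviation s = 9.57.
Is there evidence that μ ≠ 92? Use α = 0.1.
One-sample t-test:
H₀: μ = 92
H₁: μ ≠ 92
df = n - 1 = 49
t = (x̄ - μ₀) / (s/√n) = (94.89 - 92) / (9.57/√50) = 2.135
p-value = 0.0378

Since p-value < α = 0.1, we reject H₀.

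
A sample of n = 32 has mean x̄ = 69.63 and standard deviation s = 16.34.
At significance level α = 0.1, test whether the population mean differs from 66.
One-sample t-test:
H₀: μ = 66
H₁: μ ≠ 66
df = n - 1 = 31
t = (x̄ - μ₀) / (s/√n) = (69.63 - 66) / (16.34/√32) = 1.257
p-value = 0.2183

Since p-value > α = 0.1, we fail to reject H₀.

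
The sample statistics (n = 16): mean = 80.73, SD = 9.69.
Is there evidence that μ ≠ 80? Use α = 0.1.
One-sample t-test:
H₀: μ = 80
H₁: μ ≠ 80
df = n - 1 = 15
t = (x̄ - μ₀) / (s/√n) = (80.73 - 80) / (9.69/√16) = 0.301
p-value = 0.7673

Since p-value > α = 0.1, we fail to reject H₀.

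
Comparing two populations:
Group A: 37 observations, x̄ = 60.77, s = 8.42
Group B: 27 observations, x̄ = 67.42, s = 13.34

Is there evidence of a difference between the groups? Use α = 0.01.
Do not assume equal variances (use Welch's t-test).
Welch's two-sample t-test:
H₀: μ₁ = μ₂
H₁: μ₁ ≠ μ₂
s₁²/n₁ = 8.42²/37 = 1.9161,  s₂²/n₂ = 13.34²/27 = 6.5909
SE = √(s₁²/n₁ + s₂²/n₂) = √(1.9161 + 6.5909) = 2.9167
df (Welch-Satterthwaite) = (s₁²/n₁ + s₂²/n₂)² / [(s₁²/n₁)²/(n₁-1) + (s₂²/n₂)²/(n₂-1)] ≈ 40.82
t = (x̄₁ - x̄₂) / SE = (60.77 - 67.42) / 2.9167 = -6.65 / 2.9167 = -2.280
p-value = 0.0279

Since p-value > α = 0.01, we fail to reject H₀.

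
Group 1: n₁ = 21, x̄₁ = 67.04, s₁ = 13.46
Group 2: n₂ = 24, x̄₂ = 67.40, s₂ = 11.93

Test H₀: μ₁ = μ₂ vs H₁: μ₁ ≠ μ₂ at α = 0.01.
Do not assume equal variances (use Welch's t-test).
Welch's two-sample t-test:
H₀: μ₁ = μ₂
H₁: μ₁ ≠ μ₂
s₁²/n₁ = 13.46²/21 = 8.6272,  s₂²/n₂ = 11.93²/24 = 5.9302
SE = √(s₁²/n₁ + s₂²/n₂) = √(8.6272 + 5.9302) = 3.8154
df (Welch-Satterthwaite) = (s₁²/n₁ + s₂²/n₂)² / [(s₁²/n₁)²/(n₁-1) + (s₂²/n₂)²/(n₂-1)] ≈ 40.36
t = (x̄₁ - x̄₂) / SE = (67.04 - 67.40) / 3.8154 = -0.36 / 3.8154 = -0.094
p-value = 0.9253

Since p-value > α = 0.01, we fail to reject H₀.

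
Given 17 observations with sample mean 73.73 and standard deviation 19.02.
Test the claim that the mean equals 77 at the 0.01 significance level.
One-sample t-test:
H₀: μ = 77
H₁: μ ≠ 77
df = n - 1 = 16
t = (x̄ - μ₀) / (s/√n) = (73.73 - 77) / (19.02/√17) = -0.709
p-value = 0.4886

Since p-value > α = 0.01, we fail to reject H₀.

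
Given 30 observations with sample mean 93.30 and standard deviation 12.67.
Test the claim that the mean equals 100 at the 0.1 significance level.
One-sample t-test:
H₀: μ = 100
H₁: μ ≠ 100
df = n - 1 = 29
t = (x̄ - μ₀) / (s/√n) = (93.30 - 100) / (12.67/√30) = -2.896
p-value = 0.0071

Since p-value < α = 0.1, we reject H₀.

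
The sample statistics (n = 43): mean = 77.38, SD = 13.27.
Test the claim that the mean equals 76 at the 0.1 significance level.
One-sample t-test:
H₀: μ = 76
H₁: μ ≠ 76
df = n - 1 = 42
t = (x̄ - μ₀) / (s/√n) = (77.38 - 76) / (13.27/√43) = 0.682
p-value = 0.4990

Since p-value > α = 0.1, we fail to reject H₀.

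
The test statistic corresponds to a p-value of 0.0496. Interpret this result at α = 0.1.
Since p = 0.0496 < α = 0.1, reject H₀.
There is sufficient evidence to reject the null hypothesis; the result is statistically significant at the 0.1 level.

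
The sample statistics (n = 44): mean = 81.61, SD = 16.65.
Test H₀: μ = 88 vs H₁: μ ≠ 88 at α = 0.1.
One-sample t-test:
H₀: μ = 88
H₁: μ ≠ 88
df = n - 1 = 43
t = (x̄ - μ₀) / (s/√n) = (81.61 - 88) / (16.65/√44) = -2.546
p-value = 0.0146

Since p-value < α = 0.1, we reject H₀.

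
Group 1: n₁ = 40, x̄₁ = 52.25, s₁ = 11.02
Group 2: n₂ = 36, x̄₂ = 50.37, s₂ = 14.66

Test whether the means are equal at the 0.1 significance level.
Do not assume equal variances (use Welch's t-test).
Welch's two-sample t-test:
H₀: μ₁ = μ₂
H₁: μ₁ ≠ μ₂
s₁²/n₁ = 11.02²/40 = 3.0360,  s₂²/n₂ = 14.66²/36 = 5.9699
SE = √(s₁²/n₁ + s₂²/n₂) = √(3.0360 + 5.9699) = 3.0010
df (Welch-Satterthwaite) = (s₁²/n₁ + s₂²/n₂)² / [(s₁²/n₁)²/(n₁-1) + (s₂²/n₂)²/(n₂-1)] ≈ 64.65
t = (x̄₁ - x̄₂) / SE = (52.25 - 50.37) / 3.0010 = 1.88 / 3.0010 = 0.626
p-value = 0.5332

Since p-value > α = 0.1, we fail to reject H₀.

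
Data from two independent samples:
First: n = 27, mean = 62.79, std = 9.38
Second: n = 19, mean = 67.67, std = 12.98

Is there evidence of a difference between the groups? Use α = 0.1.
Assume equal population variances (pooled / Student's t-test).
Student's two-sample t-test (equal variances):
H₀: μ₁ = μ₂
H₁: μ₁ ≠ μ₂
df = n₁ + n₂ - 2 = 44
Pooled variance s_p² = [(n₁-1)s₁² + (n₂-1)s₂²] / (n₁ + n₂ - 2) = [(26)(9.38²) + (18)(12.98²)] / 44 = 120.9146
SE = √(s_p²(1/n₁ + 1/n₂)) = √(120.9146 × (1/27 + 1/19)) = 3.2928
t = (x̄₁ - x̄₂) / SE = (62.79 - 67.67) / 3.2928 = -4.88 / 3.2928 = -1.482
p-value = 0.1455

Since p-value > α = 0.1, we fail to reject H₀.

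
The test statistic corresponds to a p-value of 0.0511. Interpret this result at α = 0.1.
Since p = 0.0511 < α = 0.1, reject H₀.
There is sufficient evidence to reject the null hypothesis; the result is statistically significant at the 0.1 level.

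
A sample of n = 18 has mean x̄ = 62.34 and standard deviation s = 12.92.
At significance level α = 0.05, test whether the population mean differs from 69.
One-sample t-test:
H₀: μ = 69
H₁: μ ≠ 69
df = n - 1 = 17
t = (x̄ - μ₀) / (s/√n) = (62.34 - 69) / (12.92/√18) = -2.187
p-value = 0.0430

Since p-value < α = 0.05, we reject H₀.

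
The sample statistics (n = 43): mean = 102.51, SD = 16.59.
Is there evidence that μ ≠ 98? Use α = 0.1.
One-sample t-test:
H₀: μ = 98
H₁: μ ≠ 98
df = n - 1 = 42
t = (x̄ - μ₀) / (s/√n) = (102.51 - 98) / (16.59/√43) = 1.783
p-value = 0.0819

Since p-value < α = 0.1, we reject H₀.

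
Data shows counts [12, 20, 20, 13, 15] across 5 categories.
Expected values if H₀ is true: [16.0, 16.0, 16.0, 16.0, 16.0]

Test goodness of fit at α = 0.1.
Chi-square goodness of fit test:
H₀: observed counts match expected distribution
H₁: observed counts differ from expected distribution
df = k - 1 = 4
χ² = Σ(O - E)²/E
   = (12 - 16.0)²/16.0 + (20 - 16.0)²/16.0 + (20 - 16.0)²/16.0 + (13 - 16.0)²/16.0 + (15 - 16.0)²/16.0
   = 1.000 + 1.000 + 1.000 + 0.562 + 0.062
   = 3.62
p-value = 0.4591

Since p-value > α = 0.1, we fail to reject H₀.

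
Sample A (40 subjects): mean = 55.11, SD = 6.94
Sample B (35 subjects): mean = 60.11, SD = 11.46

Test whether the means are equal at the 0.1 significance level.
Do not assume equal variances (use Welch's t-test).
Welch's two-sample t-test:
H₀: μ₁ = μ₂
H₁: μ₁ ≠ μ₂
s₁²/n₁ = 6.94²/40 = 1.2041,  s₂²/n₂ = 11.46²/35 = 3.7523
SE = √(s₁²/n₁ + s₂²/n₂) = √(1.2041 + 3.7523) = 2.2263
df (Welch-Satterthwaite) = (s₁²/n₁ + s₂²/n₂)² / [(s₁²/n₁)²/(n₁-1) + (s₂²/n₂)²/(n₂-1)] ≈ 54.44
t = (x̄₁ - x̄₂) / SE = (55.11 - 60.11) / 2.2263 = -5.00 / 2.2263 = -2.246
p-value = 0.0288

Since p-value < α = 0.1, we reject H₀.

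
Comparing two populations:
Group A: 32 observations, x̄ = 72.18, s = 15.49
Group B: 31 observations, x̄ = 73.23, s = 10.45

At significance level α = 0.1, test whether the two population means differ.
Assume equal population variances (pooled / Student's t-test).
Student's two-sample t-test (equal variances):
H₀: μ₁ = μ₂
H₁: μ₁ ≠ μ₂
df = n₁ + n₂ - 2 = 61
Pooled variance s_p² = [(n₁-1)s₁² + (n₂-1)s₂²] / (n₁ + n₂ - 2) = [(31)(15.49²) + (30)(10.45²)] / 61 = 175.6429
SE = √(s_p²(1/n₁ + 1/n₂)) = √(175.6429 × (1/32 + 1/31)) = 3.3399
t = (x̄₁ - x̄₂) / SE = (72.18 - 73.23) / 3.3399 = -1.05 / 3.3399 = -0.314
p-value = 0.7543

Since p-value > α = 0.1, we fail to reject H₀.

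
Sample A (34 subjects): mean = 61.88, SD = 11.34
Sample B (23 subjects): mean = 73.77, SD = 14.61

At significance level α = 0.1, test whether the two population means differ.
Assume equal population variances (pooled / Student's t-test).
Student's two-sample t-test (equal variances):
H₀: μ₁ = μ₂
H₁: μ₁ ≠ μ₂
df = n₁ + n₂ - 2 = 55
Pooled variance s_p² = [(n₁-1)s₁² + (n₂-1)s₂²] / (n₁ + n₂ - 2) = [(33)(11.34²) + (22)(14.61²)] / 55 = 162.5382
SE = √(s_p²(1/n₁ + 1/n₂)) = √(162.5382 × (1/34 + 1/23)) = 3.4420
t = (x̄₁ - x̄₂) / SE = (61.88 - 73.77) / 3.4420 = -11.89 / 3.4420 = -3.454
p-value = 0.0011

Since p-value < α = 0.1, we reject H₀.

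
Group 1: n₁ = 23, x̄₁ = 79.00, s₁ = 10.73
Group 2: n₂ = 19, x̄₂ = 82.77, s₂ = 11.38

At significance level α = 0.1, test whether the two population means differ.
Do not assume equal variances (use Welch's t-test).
Welch's two-sample t-test:
H₀: μ₁ = μ₂
H₁: μ₁ ≠ μ₂
s₁²/n₁ = 10.73²/23 = 5.0058,  s₂²/n₂ = 11.38²/19 = 6.8160
SE = √(s₁²/n₁ + s₂²/n₂) = √(5.0058 + 6.8160) = 3.4383
df (Welch-Satterthwaite) = (s₁²/n₁ + s₂²/n₂)² / [(s₁²/n₁)²/(n₁-1) + (s₂²/n₂)²/(n₂-1)] ≈ 37.57
t = (x̄₁ - x̄₂) / SE = (79.00 - 82.77) / 3.4383 = -3.77 / 3.4383 = -1.096
p-value = 0.2798

Since p-value > α = 0.1, we fail to reject H₀.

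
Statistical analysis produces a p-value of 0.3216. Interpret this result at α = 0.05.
Since p = 0.3216 > α = 0.05, fail to reject H₀.
There is insufficient evidence to reject the null hypothesis; the result is not statistically significant at the 0.05 level.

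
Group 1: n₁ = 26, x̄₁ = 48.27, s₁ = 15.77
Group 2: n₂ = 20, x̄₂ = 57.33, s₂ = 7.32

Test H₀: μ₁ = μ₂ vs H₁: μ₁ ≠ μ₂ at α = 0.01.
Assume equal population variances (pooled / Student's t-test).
Student's two-sample t-test (equal variances):
H₀: μ₁ = μ₂
H₁: μ₁ ≠ μ₂
df = n₁ + n₂ - 2 = 44
Pooled variance s_p² = [(n₁-1)s₁² + (n₂-1)s₂²] / (n₁ + n₂ - 2) = [(25)(15.77²) + (19)(7.32²)] / 44 = 164.4406
SE = √(s_p²(1/n₁ + 1/n₂)) = √(164.4406 × (1/26 + 1/20)) = 3.8140
t = (x̄₁ - x̄₂) / SE = (48.27 - 57.33) / 3.8140 = -9.06 / 3.8140 = -2.375
p-value = 0.0219

Since p-value > α = 0.01, we fail to reject H₀.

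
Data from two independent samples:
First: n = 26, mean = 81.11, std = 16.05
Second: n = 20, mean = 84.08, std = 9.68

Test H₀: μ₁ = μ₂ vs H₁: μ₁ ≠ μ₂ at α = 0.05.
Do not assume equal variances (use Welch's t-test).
Welch's two-sample t-test:
H₀: μ₁ = μ₂
H₁: μ₁ ≠ μ₂
s₁²/n₁ = 16.05²/26 = 9.9078,  s₂²/n₂ = 9.68²/20 = 4.6851
SE = √(s₁²/n₁ + s₂²/n₂) = √(9.9078 + 4.6851) = 3.8201
df (Welch-Satterthwaite) = (s₁²/n₁ + s₂²/n₂)² / [(s₁²/n₁)²/(n₁-1) + (s₂²/n₂)²/(n₂-1)] ≈ 41.90
t = (x̄₁ - x̄₂) / SE = (81.11 - 84.08) / 3.8201 = -2.97 / 3.8201 = -0.777
p-value = 0.4412

Since p-value > α = 0.05, we fail to reject H₀.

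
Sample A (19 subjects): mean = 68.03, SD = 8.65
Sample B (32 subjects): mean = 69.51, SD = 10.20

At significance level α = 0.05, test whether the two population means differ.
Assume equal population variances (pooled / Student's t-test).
Student's two-sample t-test (equal variances):
H₀: μ₁ = μ₂
H₁: μ₁ ≠ μ₂
df = n₁ + n₂ - 2 = 49
Pooled variance s_p² = [(n₁-1)s₁² + (n₂-1)s₂²] / (n₁ + n₂ - 2) = [(18)(8.65²) + (31)(10.20²)] / 49 = 93.3070
SE = √(s_p²(1/n₁ + 1/n₂)) = √(93.3070 × (1/19 + 1/32)) = 2.7976
t = (x̄₁ - x̄₂) / SE = (68.03 - 69.51) / 2.7976 = -1.48 / 2.7976 = -0.529
p-value = 0.5992

Since p-value > α = 0.05, we fail to reject H₀.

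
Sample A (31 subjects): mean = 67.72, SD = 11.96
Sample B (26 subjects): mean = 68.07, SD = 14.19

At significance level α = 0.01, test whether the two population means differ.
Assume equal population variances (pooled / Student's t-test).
Student's two-sample t-test (equal variances):
H₀: μ₁ = μ₂
H₁: μ₁ ≠ μ₂
df = n₁ + n₂ - 2 = 55
Pooled variance s_p² = [(n₁-1)s₁² + (n₂-1)s₂²] / (n₁ + n₂ - 2) = [(30)(11.96²) + (25)(14.19²)] / 55 = 169.5482
SE = √(s_p²(1/n₁ + 1/n₂)) = √(169.5482 × (1/31 + 1/26)) = 3.4627
t = (x̄₁ - x̄₂) / SE = (67.72 - 68.07) / 3.4627 = -0.35 / 3.4627 = -0.101
p-value = 0.9199

Since p-value > α = 0.01, we fail to reject H₀.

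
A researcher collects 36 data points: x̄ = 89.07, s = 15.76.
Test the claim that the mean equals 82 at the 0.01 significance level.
One-sample t-test:
H₀: μ = 82
H₁: μ ≠ 82
df = n - 1 = 35
t = (x̄ - μ₀) / (s/√n) = (89.07 - 82) / (15.76/√36) = 2.692
p-value = 0.0108

Since p-value > α = 0.01, we fail to reject H₀.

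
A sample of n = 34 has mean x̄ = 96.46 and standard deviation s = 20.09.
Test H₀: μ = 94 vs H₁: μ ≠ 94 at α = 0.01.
One-sample t-test:
H₀: μ = 94
H₁: μ ≠ 94
df = n - 1 = 33
t = (x̄ - μ₀) / (s/√n) = (96.46 - 94) / (20.09/√34) = 0.714
p-value = 0.4803

Since p-value > α = 0.01, we fail to reject H₀.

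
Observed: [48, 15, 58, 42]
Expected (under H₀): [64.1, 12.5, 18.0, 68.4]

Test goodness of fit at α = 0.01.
Chi-square goodness of fit test:
H₀: observed counts match expected distribution
H₁: observed counts differ from expected distribution
df = k - 1 = 3
χ² = Σ(O - E)²/E
   = (48 - 64.1)²/64.1 + (15 - 12.5)²/12.5 + (58 - 18.0)²/18.0 + (42 - 68.4)²/68.4
   = 4.044 + 0.500 + 88.889 + 10.189
   = 103.62
p-value < 0.0001

Since p-value < α = 0.01, we reject H₀.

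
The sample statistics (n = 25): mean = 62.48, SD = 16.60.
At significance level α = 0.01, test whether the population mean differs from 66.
One-sample t-test:
H₀: μ = 66
H₁: μ ≠ 66
df = n - 1 = 24
t = (x̄ - μ₀) / (s/√n) = (62.48 - 66) / (16.60/√25) = -1.060
p-value = 0.2996

Since p-value > α = 0.01, we fail to reject H₀.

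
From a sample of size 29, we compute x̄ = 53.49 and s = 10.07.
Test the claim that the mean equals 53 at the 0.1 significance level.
One-sample t-test:
H₀: μ = 53
H₁: μ ≠ 53
df = n - 1 = 28
t = (x̄ - μ₀) / (s/√n) = (53.49 - 53) / (10.07/√29) = 0.262
p-value = 0.7952

Since p-value > α = 0.1, we fail to reject H₀.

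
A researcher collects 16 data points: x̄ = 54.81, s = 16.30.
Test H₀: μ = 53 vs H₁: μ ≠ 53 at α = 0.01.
One-sample t-test:
H₀: μ = 53
H₁: μ ≠ 53
df = n - 1 = 15
t = (x̄ - μ₀) / (s/√n) = (54.81 - 53) / (16.30/√16) = 0.444
p-value = 0.6633

Since p-value > α = 0.01, we fail to reject H₀.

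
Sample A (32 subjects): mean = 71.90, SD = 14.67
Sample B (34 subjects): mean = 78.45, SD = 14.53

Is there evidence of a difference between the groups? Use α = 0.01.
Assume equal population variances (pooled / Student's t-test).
Student's two-sample t-test (equal variances):
H₀: μ₁ = μ₂
H₁: μ₁ ≠ μ₂
df = n₁ + n₂ - 2 = 64
Pooled variance s_p² = [(n₁-1)s₁² + (n₂-1)s₂²] / (n₁ + n₂ - 2) = [(31)(14.67²) + (33)(14.53²)] / 64 = 213.1010
SE = √(s_p²(1/n₁ + 1/n₂)) = √(213.1010 × (1/32 + 1/34)) = 3.5954
t = (x̄₁ - x̄₂) / SE = (71.90 - 78.45) / 3.5954 = -6.55 / 3.5954 = -1.822
p-value = 0.0732

Since p-value > α = 0.01, we fail to reject H₀.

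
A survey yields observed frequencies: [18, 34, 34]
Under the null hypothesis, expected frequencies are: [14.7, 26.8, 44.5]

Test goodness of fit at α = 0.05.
Chi-square goodness of fit test:
H₀: observed counts match expected distribution
H₁: observed counts differ from expected distribution
df = k - 1 = 2
χ² = Σ(O - E)²/E
   = (18 - 14.7)²/14.7 + (34 - 26.8)²/26.8 + (34 - 44.5)²/44.5
   = 0.741 + 1.934 + 2.478
   = 5.15
p-value = 0.0761

Since p-value > α = 0.05, we fail to reject H₀.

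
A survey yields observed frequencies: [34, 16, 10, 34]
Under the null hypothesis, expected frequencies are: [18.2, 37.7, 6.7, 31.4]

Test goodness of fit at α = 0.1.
Chi-square goodness of fit test:
H₀: observed counts match expected distribution
H₁: observed counts differ from expected distribution
df = k - 1 = 3
χ² = Σ(O - E)²/E
   = (34 - 18.2)²/18.2 + (16 - 37.7)²/37.7 + (10 - 6.7)²/6.7 + (34 - 31.4)²/31.4
   = 13.716 + 12.490 + 1.625 + 0.215
   = 28.05
p-value < 0.0001

Since p-value < α = 0.1, we reject H₀.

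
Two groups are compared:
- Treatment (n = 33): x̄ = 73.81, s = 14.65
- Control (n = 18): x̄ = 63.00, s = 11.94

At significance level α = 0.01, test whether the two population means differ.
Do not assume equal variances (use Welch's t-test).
Welch's two-sample t-test:
H₀: μ₁ = μ₂
H₁: μ₁ ≠ μ₂
s₁²/n₁ = 14.65²/33 = 6.5037,  s₂²/n₂ = 11.94²/18 = 7.9202
SE = √(s₁²/n₁ + s₂²/n₂) = √(6.5037 + 7.9202) = 3.7979
df (Welch-Satterthwaite) = (s₁²/n₁ + s₂²/n₂)² / [(s₁²/n₁)²/(n₁-1) + (s₂²/n₂)²/(n₂-1)] ≈ 41.51
t = (x̄₁ - x̄₂) / SE = (73.81 - 63.00) / 3.7979 = 10.81 / 3.7979 = 2.846
p-value = 0.0068

Since p-value < α = 0.01, we reject H₀.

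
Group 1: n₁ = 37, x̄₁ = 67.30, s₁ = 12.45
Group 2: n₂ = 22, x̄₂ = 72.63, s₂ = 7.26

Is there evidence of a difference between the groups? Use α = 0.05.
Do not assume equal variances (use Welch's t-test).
Welch's two-sample t-test:
H₀: μ₁ = μ₂
H₁: μ₁ ≠ μ₂
s₁²/n₁ = 12.45²/37 = 4.1893,  s₂²/n₂ = 7.26²/22 = 2.3958
SE = √(s₁²/n₁ + s₂²/n₂) = √(4.1893 + 2.3958) = 2.5661
df (Welch-Satterthwaite) = (s₁²/n₁ + s₂²/n₂)² / [(s₁²/n₁)²/(n₁-1) + (s₂²/n₂)²/(n₂-1)] ≈ 56.99
t = (x̄₁ - x̄₂) / SE = (67.30 - 72.63) / 2.5661 = -5.33 / 2.5661 = -2.077
p-value = 0.0423

Since p-value < α = 0.05, we reject H₀.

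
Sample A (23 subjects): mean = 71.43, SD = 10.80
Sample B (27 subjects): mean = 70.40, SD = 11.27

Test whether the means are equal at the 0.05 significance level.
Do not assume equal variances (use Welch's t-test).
Welch's two-sample t-test:
H₀: μ₁ = μ₂
H₁: μ₁ ≠ μ₂
s₁²/n₁ = 10.80²/23 = 5.0713,  s₂²/n₂ = 11.27²/27 = 4.7042
SE = √(s₁²/n₁ + s₂²/n₂) = √(5.0713 + 4.7042) = 3.1266
df (Welch-Satterthwaite) = (s₁²/n₁ + s₂²/n₂)² / [(s₁²/n₁)²/(n₁-1) + (s₂²/n₂)²/(n₂-1)] ≈ 47.30
t = (x̄₁ - x̄₂) / SE = (71.43 - 70.40) / 3.1266 = 1.03 / 3.1266 = 0.329
p-value = 0.7433

Since p-value > α = 0.05, we fail to reject H₀.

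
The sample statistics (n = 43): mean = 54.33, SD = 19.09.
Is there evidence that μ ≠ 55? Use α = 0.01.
One-sample t-test:
H₀: μ = 55
H₁: μ ≠ 55
df = n - 1 = 42
t = (x̄ - μ₀) / (s/√n) = (54.33 - 55) / (19.09/√43) = -0.230
p-value = 0.8191

Since p-value > α = 0.01, we fail to reject H₀.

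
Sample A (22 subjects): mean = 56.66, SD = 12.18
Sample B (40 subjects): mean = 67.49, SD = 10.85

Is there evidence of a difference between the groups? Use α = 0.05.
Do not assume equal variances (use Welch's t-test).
Welch's two-sample t-test:
H₀: μ₁ = μ₂
H₁: μ₁ ≠ μ₂
s₁²/n₁ = 12.18²/22 = 6.7433,  s₂²/n₂ = 10.85²/40 = 2.9431
SE = √(s₁²/n₁ + s₂²/n₂) = √(6.7433 + 2.9431) = 3.1123
df (Welch-Satterthwaite) = (s₁²/n₁ + s₂²/n₂)² / [(s₁²/n₁)²/(n₁-1) + (s₂²/n₂)²/(n₂-1)] ≈ 39.30
t = (x̄₁ - x̄₂) / SE = (56.66 - 67.49) / 3.1123 = -10.83 / 3.1123 = -3.480
p-value = 0.0012

Since p-value < α = 0.05, we reject H₀.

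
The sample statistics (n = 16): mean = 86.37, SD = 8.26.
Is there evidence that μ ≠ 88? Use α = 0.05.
One-sample t-test:
H₀: μ = 88
H₁: μ ≠ 88
df = n - 1 = 15
t = (x̄ - μ₀) / (s/√n) = (86.37 - 88) / (8.26/√16) = -0.789
p-value = 0.4422

Since p-value > α = 0.05, we fail to reject H₀.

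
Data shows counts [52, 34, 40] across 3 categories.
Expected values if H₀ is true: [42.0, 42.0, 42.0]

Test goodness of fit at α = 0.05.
Chi-square goodness of fit test:
H₀: observed counts match expected distribution
H₁: observed counts differ from expected distribution
df = k - 1 = 2
χ² = Σ(O - E)²/E
   = (52 - 42.0)²/42.0 + (34 - 42.0)²/42.0 + (40 - 42.0)²/42.0
   = 2.381 + 1.524 + 0.095
   = 4.00
p-value = 0.1353

Since p-value > α = 0.05, we fail to reject H₀.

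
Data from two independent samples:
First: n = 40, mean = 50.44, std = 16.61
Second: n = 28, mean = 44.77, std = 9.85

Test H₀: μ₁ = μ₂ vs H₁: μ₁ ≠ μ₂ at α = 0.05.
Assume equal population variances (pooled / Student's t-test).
Student's two-sample t-test (equal variances):
H₀: μ₁ = μ₂
H₁: μ₁ ≠ μ₂
df = n₁ + n₂ - 2 = 66
Pooled variance s_p² = [(n₁-1)s₁² + (n₂-1)s₂²] / (n₁ + n₂ - 2) = [(39)(16.61²) + (27)(9.85²)] / 66 = 202.7182
SE = √(s_p²(1/n₁ + 1/n₂)) = √(202.7182 × (1/40 + 1/28)) = 3.5083
t = (x̄₁ - x̄₂) / SE = (50.44 - 44.77) / 3.5083 = 5.67 / 3.5083 = 1.616
p-value = 0.1108

Since p-value > α = 0.05, we fail to reject H₀.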